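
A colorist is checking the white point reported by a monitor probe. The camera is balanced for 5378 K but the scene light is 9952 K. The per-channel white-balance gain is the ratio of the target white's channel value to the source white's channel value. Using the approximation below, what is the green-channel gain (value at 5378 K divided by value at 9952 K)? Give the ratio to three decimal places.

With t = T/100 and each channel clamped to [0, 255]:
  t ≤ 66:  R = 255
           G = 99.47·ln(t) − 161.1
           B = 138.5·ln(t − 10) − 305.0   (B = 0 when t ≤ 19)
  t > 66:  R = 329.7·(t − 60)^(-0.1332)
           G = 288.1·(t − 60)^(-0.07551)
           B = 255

1.078

At 9952 K (t = 99.52):
  G = 288.1·(99.52 − 60)^(-0.07551) = 288.1·39.52^(-0.07551) = 288.1·0.75757 = 218.257.
At 5378 K (t = 53.78):
  G = 99.47·ln 53.78 − 161.1 = 99.47·3.9849 − 161.1 = 235.278.
Gain = 235.278 / 218.257 = 1.0780 → 1.078.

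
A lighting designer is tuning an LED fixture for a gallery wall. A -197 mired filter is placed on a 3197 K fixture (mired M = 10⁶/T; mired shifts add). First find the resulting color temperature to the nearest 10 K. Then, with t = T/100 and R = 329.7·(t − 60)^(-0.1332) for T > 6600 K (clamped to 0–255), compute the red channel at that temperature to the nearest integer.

M_in = 10⁶/3197 = 312.79; M_out = 312.79 + (-197) = 115.79.
T_out = 10⁶/115.79 = 8636.1 K → 8640 K; t = 86.4.
R = 329.7·(86.4 − 60)^(-0.1332) = 329.7·26.4^(-0.1332) = 329.7·0.64661 = 213.187.
Rounded: 213.

213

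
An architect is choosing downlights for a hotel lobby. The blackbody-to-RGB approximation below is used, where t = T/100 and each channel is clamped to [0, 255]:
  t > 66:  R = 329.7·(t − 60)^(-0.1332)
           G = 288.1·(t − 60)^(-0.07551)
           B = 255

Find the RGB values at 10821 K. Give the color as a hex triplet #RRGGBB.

#C5D7FF

t = 10821/100 = 108.21; the t > 66 branch applies.
R = 329.7·(108.21 − 60)^(-0.1332) = 329.7·48.21^(-0.1332) = 329.7·0.59677 = 196.755.
G = 288.1·(108.21 − 60)^(-0.07551) = 288.1·48.21^(-0.07551) = 288.1·0.74629 = 215.006.
B = 255 by definition for t > 66.
Rounded: (197, 215, 255).
In hex: #C5D7FF.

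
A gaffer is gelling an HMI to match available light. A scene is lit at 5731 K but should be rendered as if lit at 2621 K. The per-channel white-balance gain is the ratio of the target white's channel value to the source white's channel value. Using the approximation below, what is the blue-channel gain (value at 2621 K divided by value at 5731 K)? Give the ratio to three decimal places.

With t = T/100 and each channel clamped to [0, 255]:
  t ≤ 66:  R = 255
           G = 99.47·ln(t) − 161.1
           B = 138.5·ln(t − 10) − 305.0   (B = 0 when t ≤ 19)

At 5731 K (t = 57.31):
  B = 138.5·ln(57.31 − 10) − 305.0 = 138.5·ln 47.31 − 305.0 = 138.5·3.8567 − 305.0 = 229.156.
At 2621 K (t = 26.21):
  B = 138.5·ln(26.21 − 10) − 305.0 = 138.5·ln 16.21 − 305.0 = 138.5·2.7856 − 305.0 = 80.810.
Gain = 80.810 / 229.156 = 0.3526 → 0.353.

0.353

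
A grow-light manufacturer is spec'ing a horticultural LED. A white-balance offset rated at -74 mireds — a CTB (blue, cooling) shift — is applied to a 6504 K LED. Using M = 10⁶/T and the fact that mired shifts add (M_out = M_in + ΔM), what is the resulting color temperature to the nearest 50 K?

M_in = 10⁶/6504 = 153.75 mireds.
M_out = 153.75 + (-74) = 79.75 mireds.
T_out = 10⁶/79.75 = 12538.9 K → 12550 K.

12550 K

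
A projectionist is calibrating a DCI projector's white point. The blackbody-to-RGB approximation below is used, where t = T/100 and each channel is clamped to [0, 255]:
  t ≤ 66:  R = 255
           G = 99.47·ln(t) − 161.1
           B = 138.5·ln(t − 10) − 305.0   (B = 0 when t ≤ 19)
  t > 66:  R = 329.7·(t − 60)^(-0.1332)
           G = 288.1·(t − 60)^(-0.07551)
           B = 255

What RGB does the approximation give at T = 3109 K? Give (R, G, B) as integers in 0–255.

(255, 181, 117)

t = 3109/100 = 31.09; the t ≤ 66 branch applies.
R = 255 by definition for t ≤ 66.
G = 99.47·ln 31.09 − 161.1 = 99.47·3.4369 − 161.1 = 180.767.
B = 138.5·ln(31.09 − 10) − 305.0 = 138.5·ln 21.09 − 305.0 = 138.5·3.0488 − 305.0 = 117.259.
Rounded: (255, 181, 117).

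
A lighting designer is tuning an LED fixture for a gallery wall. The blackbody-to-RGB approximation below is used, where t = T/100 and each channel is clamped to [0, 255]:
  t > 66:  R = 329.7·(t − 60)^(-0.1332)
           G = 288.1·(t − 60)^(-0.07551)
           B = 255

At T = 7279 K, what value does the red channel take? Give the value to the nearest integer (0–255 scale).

t = 7279/100 = 72.79; the t > 66 branch applies.
R = 329.7·(72.79 − 60)^(-0.1332) = 329.7·12.79^(-0.1332) = 329.7·0.71214 = 234.792.
Rounded: 235.

235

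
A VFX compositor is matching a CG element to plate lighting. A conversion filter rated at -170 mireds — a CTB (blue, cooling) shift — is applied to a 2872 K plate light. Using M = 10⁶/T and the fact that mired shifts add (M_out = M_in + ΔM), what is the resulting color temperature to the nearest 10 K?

M_in = 10⁶/2872 = 348.19 mireds.
M_out = 348.19 + (-170) = 178.19 mireds.
T_out = 10⁶/178.19 = 5612.0 K → 5610 K.

5610 K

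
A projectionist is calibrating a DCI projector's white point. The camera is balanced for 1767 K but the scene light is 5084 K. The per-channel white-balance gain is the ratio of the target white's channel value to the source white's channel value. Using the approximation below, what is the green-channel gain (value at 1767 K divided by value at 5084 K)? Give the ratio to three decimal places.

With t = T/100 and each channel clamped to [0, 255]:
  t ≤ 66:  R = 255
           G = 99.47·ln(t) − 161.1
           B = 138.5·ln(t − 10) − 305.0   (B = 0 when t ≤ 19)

At 5084 K (t = 50.84):
  G = 99.47·ln 50.84 − 161.1 = 99.47·3.9287 − 161.1 = 229.686.
At 1767 K (t = 17.67):
  G = 99.47·ln 17.67 − 161.1 = 99.47·2.8719 − 161.1 = 124.565.
Gain = 124.565 / 229.686 = 0.5423 → 0.542.

0.542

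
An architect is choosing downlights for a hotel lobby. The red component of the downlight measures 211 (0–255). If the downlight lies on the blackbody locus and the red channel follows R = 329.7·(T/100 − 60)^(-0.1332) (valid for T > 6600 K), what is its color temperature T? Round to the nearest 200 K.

8800 K

(t − 60)^(-0.1332) = 211/329.7 = 0.63998.
t − 60 = 0.63998^(1/-0.1332) = 0.63998^(-7.508) = 28.525, so t = 88.525.
T = 100·t = 8853 K → 8800 K to the nearest 200 K.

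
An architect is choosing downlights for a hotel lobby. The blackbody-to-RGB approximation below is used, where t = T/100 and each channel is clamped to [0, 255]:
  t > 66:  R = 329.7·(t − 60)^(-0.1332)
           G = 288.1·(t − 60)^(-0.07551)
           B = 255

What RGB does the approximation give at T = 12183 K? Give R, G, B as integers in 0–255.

t = 12183/100 = 121.83; the t > 66 branch applies.
R = 329.7·(121.83 − 60)^(-0.1332) = 329.7·61.83^(-0.1332) = 329.7·0.57731 = 190.341.
G = 288.1·(121.83 − 60)^(-0.07551) = 288.1·61.83^(-0.07551) = 288.1·0.73240 = 211.004.
B = 255 by definition for t > 66.
Rounded: (190, 211, 255).

R=190, G=211, B=255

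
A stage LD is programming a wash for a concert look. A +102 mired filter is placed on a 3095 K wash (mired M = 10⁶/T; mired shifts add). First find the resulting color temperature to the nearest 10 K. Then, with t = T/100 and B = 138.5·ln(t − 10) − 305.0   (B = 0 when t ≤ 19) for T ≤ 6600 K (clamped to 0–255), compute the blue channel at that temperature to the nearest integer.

M_in = 10⁶/3095 = 323.10; M_out = 323.10 + (+102) = 425.10.
T_out = 10⁶/425.10 = 2352.4 K → 2350 K; t = 23.5.
B = 138.5·ln(23.5 − 10) − 305.0 = 138.5·ln 13.5 − 305.0 = 138.5·2.6027 − 305.0 = 55.473.
Rounded: 55.

55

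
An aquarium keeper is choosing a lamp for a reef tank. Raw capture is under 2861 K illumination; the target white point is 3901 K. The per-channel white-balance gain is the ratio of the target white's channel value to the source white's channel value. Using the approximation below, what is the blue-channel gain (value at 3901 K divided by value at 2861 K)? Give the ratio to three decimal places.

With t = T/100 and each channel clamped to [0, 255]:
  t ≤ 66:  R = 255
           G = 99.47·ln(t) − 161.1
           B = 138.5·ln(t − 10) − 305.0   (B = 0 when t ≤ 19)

At 2861 K (t = 28.61):
  B = 138.5·ln(28.61 − 10) − 305.0 = 138.5·ln 18.61 − 305.0 = 138.5·2.9237 − 305.0 = 99.932.
At 3901 K (t = 39.01):
  B = 138.5·ln(39.01 − 10) − 305.0 = 138.5·ln 29.01 − 305.0 = 138.5·3.3676 − 305.0 = 161.418.
Gain = 161.418 / 99.932 = 1.6153 → 1.615.

1.615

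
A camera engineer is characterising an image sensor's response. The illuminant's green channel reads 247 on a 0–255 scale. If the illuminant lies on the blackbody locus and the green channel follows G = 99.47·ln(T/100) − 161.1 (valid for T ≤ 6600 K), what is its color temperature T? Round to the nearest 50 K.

6050 K

ln t = (247 + 161.1) / 99.47 = 4.1027.
t = e^4.1027 = 60.506.
T = 100·t = 6051 K → 6050 K to the nearest 50 K.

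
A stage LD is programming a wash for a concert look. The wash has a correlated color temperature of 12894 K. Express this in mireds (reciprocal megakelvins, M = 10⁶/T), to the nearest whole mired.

78 mireds

M = 10⁶ / 12894 = 77.555 → 78 mireds.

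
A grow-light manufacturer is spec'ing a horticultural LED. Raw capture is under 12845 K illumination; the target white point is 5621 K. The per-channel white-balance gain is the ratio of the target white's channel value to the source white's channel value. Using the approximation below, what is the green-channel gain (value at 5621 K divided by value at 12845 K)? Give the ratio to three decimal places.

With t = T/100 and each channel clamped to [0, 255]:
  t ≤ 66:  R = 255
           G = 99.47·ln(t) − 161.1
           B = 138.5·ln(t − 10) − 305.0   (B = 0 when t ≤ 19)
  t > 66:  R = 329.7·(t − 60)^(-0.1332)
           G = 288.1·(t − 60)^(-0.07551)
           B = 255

1.145

At 12845 K (t = 128.45):
  G = 288.1·(128.45 − 60)^(-0.07551) = 288.1·68.45^(-0.07551) = 288.1·0.72679 = 209.389.
At 5621 K (t = 56.21):
  G = 99.47·ln 56.21 − 161.1 = 99.47·4.0291 − 161.1 = 239.674.
Gain = 239.674 / 209.389 = 1.1446 → 1.145.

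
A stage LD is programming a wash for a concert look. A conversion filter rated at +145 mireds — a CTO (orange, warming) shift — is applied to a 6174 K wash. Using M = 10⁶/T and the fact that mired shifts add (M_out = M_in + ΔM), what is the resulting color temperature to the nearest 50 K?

M_in = 10⁶/6174 = 161.97 mireds.
M_out = 161.97 + (+145) = 306.97 mireds.
T_out = 10⁶/306.97 = 3257.7 K → 3250 K.

3250 K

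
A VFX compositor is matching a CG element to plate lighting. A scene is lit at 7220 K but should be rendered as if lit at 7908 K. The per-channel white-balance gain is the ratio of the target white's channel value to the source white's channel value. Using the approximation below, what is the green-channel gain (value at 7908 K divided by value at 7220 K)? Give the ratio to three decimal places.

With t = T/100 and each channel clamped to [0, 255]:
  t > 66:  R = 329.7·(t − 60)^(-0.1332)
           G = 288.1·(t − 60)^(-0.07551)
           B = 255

At 7220 K (t = 72.2):
  G = 288.1·(72.2 − 60)^(-0.07551) = 288.1·12.2^(-0.07551) = 288.1·0.82788 = 238.513.
At 7908 K (t = 79.08):
  G = 288.1·(79.08 − 60)^(-0.07551) = 288.1·19.08^(-0.07551) = 288.1·0.80039 = 230.593.
Gain = 230.593 / 238.513 = 0.9668 → 0.967.

0.967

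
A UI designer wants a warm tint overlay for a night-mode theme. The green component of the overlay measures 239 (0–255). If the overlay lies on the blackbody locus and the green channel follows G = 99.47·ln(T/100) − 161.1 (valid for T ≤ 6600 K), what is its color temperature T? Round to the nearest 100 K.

ln t = (239 + 161.1) / 99.47 = 4.0223.
t = e^4.0223 = 55.830.
T = 100·t = 5583 K → 5600 K to the nearest 100 K.

5600 K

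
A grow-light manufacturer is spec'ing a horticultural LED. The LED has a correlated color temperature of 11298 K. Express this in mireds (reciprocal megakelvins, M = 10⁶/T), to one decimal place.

M = 10⁶ / 11298 = 88.511 → 88.5 mireds.

88.5 mireds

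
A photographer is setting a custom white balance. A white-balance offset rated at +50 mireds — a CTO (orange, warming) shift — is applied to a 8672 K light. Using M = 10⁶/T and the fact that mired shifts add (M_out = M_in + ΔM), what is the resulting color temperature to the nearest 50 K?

M_in = 10⁶/8672 = 115.31 mireds.
M_out = 115.31 + (+50) = 165.31 mireds.
T_out = 10⁶/165.31 = 6049.1 K → 6050 K.

6050 K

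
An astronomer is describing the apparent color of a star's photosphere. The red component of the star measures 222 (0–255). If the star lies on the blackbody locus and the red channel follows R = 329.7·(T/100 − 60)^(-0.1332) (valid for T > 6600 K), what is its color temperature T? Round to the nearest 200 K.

(t − 60)^(-0.1332) = 222/329.7 = 0.67334.
t − 60 = 0.67334^(1/-0.1332) = 0.67334^(-7.508) = 19.478, so t = 79.478.
T = 100·t = 7948 K → 8000 K to the nearest 200 K.

8000 K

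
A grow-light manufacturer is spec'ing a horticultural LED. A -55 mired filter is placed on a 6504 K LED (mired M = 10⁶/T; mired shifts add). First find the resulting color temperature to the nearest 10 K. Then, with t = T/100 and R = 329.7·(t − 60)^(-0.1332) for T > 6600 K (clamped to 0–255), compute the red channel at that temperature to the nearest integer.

201

M_in = 10⁶/6504 = 153.75; M_out = 153.75 + (-55) = 98.75.
T_out = 10⁶/98.75 = 10126.4 K → 10130 K; t = 101.3.
R = 329.7·(101.3 − 60)^(-0.1332) = 329.7·41.3^(-0.1332) = 329.7·0.60919 = 200.851.
Rounded: 201.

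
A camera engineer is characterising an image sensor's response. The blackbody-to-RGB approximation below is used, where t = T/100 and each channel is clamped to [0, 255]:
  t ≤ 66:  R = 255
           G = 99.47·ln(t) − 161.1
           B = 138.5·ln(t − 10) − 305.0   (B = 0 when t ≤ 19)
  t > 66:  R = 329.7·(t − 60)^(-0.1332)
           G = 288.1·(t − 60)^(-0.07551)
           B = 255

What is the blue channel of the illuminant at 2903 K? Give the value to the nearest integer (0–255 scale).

103

t = 2903/100 = 29.03; the t ≤ 66 branch applies.
B = 138.5·ln(29.03 − 10) − 305.0 = 138.5·ln 19.03 − 305.0 = 138.5·2.9460 − 305.0 = 103.023.
Rounded: 103.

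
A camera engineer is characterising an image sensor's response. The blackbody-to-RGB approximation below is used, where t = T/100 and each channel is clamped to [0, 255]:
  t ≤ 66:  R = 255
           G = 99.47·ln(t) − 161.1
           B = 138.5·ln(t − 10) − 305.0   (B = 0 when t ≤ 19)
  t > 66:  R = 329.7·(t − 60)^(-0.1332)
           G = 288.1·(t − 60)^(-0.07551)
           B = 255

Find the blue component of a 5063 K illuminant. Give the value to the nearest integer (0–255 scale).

208

t = 5063/100 = 50.63; the t ≤ 66 branch applies.
B = 138.5·ln(50.63 − 10) − 305.0 = 138.5·ln 40.63 − 305.0 = 138.5·3.7045 − 305.0 = 208.074.
Rounded: 208.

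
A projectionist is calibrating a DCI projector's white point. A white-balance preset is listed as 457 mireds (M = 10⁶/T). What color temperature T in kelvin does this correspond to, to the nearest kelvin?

T = 10⁶ / 457 = 2188.18 K → 2188 K.

2188 K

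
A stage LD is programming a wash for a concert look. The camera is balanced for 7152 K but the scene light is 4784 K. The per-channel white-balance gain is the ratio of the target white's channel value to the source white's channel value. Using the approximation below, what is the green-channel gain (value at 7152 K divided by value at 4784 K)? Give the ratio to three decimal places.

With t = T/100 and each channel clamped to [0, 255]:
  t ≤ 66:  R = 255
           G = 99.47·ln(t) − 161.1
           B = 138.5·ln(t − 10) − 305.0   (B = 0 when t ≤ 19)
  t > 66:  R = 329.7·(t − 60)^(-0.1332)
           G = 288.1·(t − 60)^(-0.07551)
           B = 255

At 4784 K (t = 47.84):
  G = 99.47·ln 47.84 − 161.1 = 99.47·3.8679 − 161.1 = 223.636.
At 7152 K (t = 71.52):
  G = 288.1·(71.52 − 60)^(-0.07551) = 288.1·11.52^(-0.07551) = 288.1·0.83148 = 239.548.
Gain = 239.548 / 223.636 = 1.0712 → 1.071.

1.071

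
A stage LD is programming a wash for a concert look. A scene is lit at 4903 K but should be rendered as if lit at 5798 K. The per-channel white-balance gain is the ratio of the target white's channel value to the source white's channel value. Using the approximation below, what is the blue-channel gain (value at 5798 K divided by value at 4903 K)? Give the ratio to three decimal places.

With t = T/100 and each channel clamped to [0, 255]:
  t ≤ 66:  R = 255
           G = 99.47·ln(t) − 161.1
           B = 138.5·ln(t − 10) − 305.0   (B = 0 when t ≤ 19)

1.141

At 4903 K (t = 49.03):
  B = 138.5·ln(49.03 − 10) − 305.0 = 138.5·ln 39.03 − 305.0 = 138.5·3.6643 − 305.0 = 202.510.
At 5798 K (t = 57.98):
  B = 138.5·ln(57.98 − 10) − 305.0 = 138.5·ln 47.98 − 305.0 = 138.5·3.8708 − 305.0 = 231.104.
Gain = 231.104 / 202.510 = 1.1412 → 1.141.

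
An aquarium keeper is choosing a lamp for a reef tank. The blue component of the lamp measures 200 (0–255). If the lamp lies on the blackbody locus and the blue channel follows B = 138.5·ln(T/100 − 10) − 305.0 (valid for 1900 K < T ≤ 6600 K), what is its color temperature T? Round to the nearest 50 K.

ln(t − 10) = (200 + 305.0) / 138.5 = 3.6462.
t − 10 = e^3.6462 = 38.329, so t = 48.329.
T = 100·t = 4833 K → 4850 K to the nearest 50 K.

4850 K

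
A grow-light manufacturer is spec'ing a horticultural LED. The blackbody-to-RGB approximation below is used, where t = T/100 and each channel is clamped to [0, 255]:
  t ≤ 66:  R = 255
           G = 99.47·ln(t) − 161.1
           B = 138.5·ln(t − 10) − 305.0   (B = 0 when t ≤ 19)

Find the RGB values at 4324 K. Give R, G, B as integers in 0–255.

R=255, G=214, B=180

t = 4324/100 = 43.24; the t ≤ 66 branch applies.
R = 255 by definition for t ≤ 66.
G = 99.47·ln 43.24 − 161.1 = 99.47·3.7668 − 161.1 = 213.580.
B = 138.5·ln(43.24 − 10) − 305.0 = 138.5·ln 33.24 − 305.0 = 138.5·3.5038 − 305.0 = 180.270.
Rounded: (255, 214, 180).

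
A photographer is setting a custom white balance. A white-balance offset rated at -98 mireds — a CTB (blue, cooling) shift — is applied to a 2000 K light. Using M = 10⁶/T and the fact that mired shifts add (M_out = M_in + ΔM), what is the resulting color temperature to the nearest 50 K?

M_in = 10⁶/2000 = 500.00 mireds.
M_out = 500.00 + (-98) = 402.00 mireds.
T_out = 10⁶/402.00 = 2487.6 K → 2500 K.

2500 K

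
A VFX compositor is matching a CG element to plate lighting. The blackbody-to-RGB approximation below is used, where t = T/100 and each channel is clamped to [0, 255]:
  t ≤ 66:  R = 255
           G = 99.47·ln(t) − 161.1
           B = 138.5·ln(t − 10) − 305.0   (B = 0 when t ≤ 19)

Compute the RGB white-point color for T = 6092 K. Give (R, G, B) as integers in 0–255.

(255, 248, 239)

t = 6092/100 = 60.92; the t ≤ 66 branch applies.
R = 255 by definition for t ≤ 66.
G = 99.47·ln 60.92 − 161.1 = 99.47·4.1096 − 161.1 = 247.678.
B = 138.5·ln(60.92 − 10) − 305.0 = 138.5·ln 50.92 − 305.0 = 138.5·3.9303 − 305.0 = 239.340.
Rounded: (255, 248, 239).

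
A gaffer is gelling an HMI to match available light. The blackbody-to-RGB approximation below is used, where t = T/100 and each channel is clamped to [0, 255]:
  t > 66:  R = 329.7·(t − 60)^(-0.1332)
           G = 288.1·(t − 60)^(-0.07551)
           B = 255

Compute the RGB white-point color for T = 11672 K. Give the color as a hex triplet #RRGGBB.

#C1D4FF

t = 11672/100 = 116.72; the t > 66 branch applies.
R = 329.7·(116.72 − 60)^(-0.1332) = 329.7·56.72^(-0.1332) = 329.7·0.58399 = 192.540.
G = 288.1·(116.72 − 60)^(-0.07551) = 288.1·56.72^(-0.07551) = 288.1·0.73718 = 212.382.
B = 255 by definition for t > 66.
Rounded: (193, 212, 255).
In hex: #C1D4FF.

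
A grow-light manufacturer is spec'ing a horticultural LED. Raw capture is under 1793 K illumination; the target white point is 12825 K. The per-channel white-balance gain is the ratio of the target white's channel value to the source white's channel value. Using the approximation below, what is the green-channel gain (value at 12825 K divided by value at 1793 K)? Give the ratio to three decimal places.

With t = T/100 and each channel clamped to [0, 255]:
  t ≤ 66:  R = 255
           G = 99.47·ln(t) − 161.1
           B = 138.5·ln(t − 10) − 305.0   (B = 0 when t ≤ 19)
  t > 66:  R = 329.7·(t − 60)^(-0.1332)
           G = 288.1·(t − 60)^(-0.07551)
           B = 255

At 1793 K (t = 17.93):
  G = 99.47·ln 17.93 − 161.1 = 99.47·2.8865 − 161.1 = 126.018.
At 12825 K (t = 128.25):
  G = 288.1·(128.25 − 60)^(-0.07551) = 288.1·68.25^(-0.07551) = 288.1·0.72695 = 209.435.
Gain = 209.435 / 126.018 = 1.6620 → 1.662.

1.662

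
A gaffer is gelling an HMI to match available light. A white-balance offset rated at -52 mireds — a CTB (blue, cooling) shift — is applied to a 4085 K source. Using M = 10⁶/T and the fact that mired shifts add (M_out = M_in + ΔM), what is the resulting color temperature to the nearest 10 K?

5190 K

M_in = 10⁶/4085 = 244.80 mireds.
M_out = 244.80 + (-52) = 192.80 mireds.
T_out = 10⁶/192.80 = 5186.8 K → 5190 K.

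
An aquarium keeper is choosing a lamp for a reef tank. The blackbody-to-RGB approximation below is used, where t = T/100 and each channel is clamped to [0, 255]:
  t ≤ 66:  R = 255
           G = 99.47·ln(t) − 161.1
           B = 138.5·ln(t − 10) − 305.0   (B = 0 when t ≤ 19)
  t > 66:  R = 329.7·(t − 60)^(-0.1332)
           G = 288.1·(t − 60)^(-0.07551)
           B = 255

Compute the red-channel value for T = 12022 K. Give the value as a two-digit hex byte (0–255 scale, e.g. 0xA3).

0xBF

t = 12022/100 = 120.22; the t > 66 branch applies.
R = 329.7·(120.22 − 60)^(-0.1332) = 329.7·60.22^(-0.1332) = 329.7·0.57935 = 191.011.
Rounded: 191; in hex, 0xBF.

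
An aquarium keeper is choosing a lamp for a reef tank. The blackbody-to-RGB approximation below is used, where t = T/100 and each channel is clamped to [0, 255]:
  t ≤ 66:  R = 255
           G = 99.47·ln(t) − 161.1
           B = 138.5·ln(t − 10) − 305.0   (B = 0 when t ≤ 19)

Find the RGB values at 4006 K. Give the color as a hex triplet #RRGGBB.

#FFCEA6

t = 4006/100 = 40.06; the t ≤ 66 branch applies.
R = 255 by definition for t ≤ 66.
G = 99.47·ln 40.06 − 161.1 = 99.47·3.6904 − 161.1 = 205.982.
B = 138.5·ln(40.06 − 10) − 305.0 = 138.5·ln 30.06 − 305.0 = 138.5·3.4032 − 305.0 = 166.343.
Rounded: (255, 206, 166).
In hex: #FFCEA6.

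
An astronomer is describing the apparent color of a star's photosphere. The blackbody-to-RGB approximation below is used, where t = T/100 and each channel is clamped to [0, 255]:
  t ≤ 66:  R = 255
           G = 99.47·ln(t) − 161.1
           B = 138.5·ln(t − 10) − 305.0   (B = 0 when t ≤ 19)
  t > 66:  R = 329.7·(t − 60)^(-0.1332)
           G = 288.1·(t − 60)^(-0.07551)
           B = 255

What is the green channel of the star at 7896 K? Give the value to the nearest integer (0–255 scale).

231

t = 7896/100 = 78.96; the t > 66 branch applies.
G = 288.1·(78.96 − 60)^(-0.07551) = 288.1·18.96^(-0.07551) = 288.1·0.80077 = 230.703.
Rounded: 231.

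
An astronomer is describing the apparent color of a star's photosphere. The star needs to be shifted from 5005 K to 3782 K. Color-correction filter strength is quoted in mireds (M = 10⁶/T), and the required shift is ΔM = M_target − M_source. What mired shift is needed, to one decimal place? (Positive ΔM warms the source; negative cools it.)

M_source = 10⁶/5005 = 199.800; M_target = 10⁶/3782 = 264.410.
ΔM = 264.410 − 199.800 = 64.610 → +64.6 mireds, a warming shift.

+64.6 mireds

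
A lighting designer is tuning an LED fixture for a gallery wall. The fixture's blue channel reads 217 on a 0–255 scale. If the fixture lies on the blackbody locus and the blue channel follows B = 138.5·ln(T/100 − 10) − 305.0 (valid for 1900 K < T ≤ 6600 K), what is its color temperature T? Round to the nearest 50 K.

5350 K

ln(t − 10) = (217 + 305.0) / 138.5 = 3.7690.
t − 10 = e^3.7690 = 43.335, so t = 53.335.
T = 100·t = 5333 K → 5350 K to the nearest 50 K.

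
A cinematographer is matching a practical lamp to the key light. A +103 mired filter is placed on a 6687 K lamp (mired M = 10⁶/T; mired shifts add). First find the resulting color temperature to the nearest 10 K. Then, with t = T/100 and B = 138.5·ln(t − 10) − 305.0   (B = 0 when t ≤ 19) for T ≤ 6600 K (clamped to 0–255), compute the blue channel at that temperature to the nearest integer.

M_in = 10⁶/6687 = 149.54; M_out = 149.54 + (+103) = 252.54.
T_out = 10⁶/252.54 = 3959.7 K → 3960 K; t = 39.6.
B = 138.5·ln(39.6 − 10) − 305.0 = 138.5·ln 29.6 − 305.0 = 138.5·3.3878 − 305.0 = 164.207.
Rounded: 164.

164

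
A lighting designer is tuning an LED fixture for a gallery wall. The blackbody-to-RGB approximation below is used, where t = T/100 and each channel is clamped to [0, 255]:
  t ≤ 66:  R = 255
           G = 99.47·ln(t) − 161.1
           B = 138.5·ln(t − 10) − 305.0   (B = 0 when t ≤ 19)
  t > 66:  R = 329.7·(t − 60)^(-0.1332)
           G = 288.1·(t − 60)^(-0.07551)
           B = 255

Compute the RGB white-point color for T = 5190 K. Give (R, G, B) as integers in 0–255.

(255, 232, 212)

t = 5190/100 = 51.9; the t ≤ 66 branch applies.
R = 255 by definition for t ≤ 66.
G = 99.47·ln 51.9 − 161.1 = 99.47·3.9493 − 161.1 = 231.739.
B = 138.5·ln(51.9 − 10) − 305.0 = 138.5·ln 41.9 − 305.0 = 138.5·3.7353 − 305.0 = 212.337.
Rounded: (255, 232, 212).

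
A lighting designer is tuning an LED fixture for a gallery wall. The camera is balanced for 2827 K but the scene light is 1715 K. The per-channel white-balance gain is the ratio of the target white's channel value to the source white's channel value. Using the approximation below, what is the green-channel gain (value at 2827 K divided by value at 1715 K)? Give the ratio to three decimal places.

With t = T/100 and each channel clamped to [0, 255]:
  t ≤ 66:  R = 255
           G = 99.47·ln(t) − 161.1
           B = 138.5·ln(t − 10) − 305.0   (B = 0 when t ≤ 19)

At 1715 K (t = 17.15):
  G = 99.47·ln 17.15 − 161.1 = 99.47·2.8420 − 161.1 = 121.594.
At 2827 K (t = 28.27):
  G = 99.47·ln 28.27 − 161.1 = 99.47·3.3418 − 161.1 = 171.309.
Gain = 171.309 / 121.594 = 1.4089 → 1.409.

1.409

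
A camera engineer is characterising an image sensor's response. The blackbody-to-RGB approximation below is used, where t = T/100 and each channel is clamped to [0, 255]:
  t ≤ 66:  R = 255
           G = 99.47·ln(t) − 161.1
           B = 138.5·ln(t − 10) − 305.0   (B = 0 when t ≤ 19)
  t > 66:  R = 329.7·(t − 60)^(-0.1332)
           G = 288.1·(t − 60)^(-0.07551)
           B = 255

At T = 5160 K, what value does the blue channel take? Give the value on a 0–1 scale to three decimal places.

t = 5160/100 = 51.6; the t ≤ 66 branch applies.
B = 138.5·ln(51.6 − 10) − 305.0 = 138.5·ln 41.6 − 305.0 = 138.5·3.7281 − 305.0 = 211.342.
On a 0–1 scale: 211.342/255 = 0.8288 → 0.829.

0.829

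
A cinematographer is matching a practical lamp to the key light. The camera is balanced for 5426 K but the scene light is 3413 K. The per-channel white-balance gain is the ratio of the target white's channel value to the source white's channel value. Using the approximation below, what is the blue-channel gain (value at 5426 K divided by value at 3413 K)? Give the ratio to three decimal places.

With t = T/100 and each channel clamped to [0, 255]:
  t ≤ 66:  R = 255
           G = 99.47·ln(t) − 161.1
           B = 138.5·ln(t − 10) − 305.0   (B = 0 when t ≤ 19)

At 3413 K (t = 34.13):
  B = 138.5·ln(34.13 − 10) − 305.0 = 138.5·ln 24.13 − 305.0 = 138.5·3.1835 − 305.0 = 135.909.
At 5426 K (t = 54.26):
  B = 138.5·ln(54.26 − 10) − 305.0 = 138.5·ln 44.26 − 305.0 = 138.5·3.7901 − 305.0 = 219.926.
Gain = 219.926 / 135.909 = 1.6182 → 1.618.

1.618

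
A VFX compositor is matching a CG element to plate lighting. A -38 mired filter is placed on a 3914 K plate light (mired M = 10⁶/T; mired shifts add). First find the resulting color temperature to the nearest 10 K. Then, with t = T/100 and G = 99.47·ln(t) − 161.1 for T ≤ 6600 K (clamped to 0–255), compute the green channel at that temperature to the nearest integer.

M_in = 10⁶/3914 = 255.49; M_out = 255.49 + (-38) = 217.49.
T_out = 10⁶/217.49 = 4597.8 K → 4600 K; t = 46.
G = 99.47·ln 46 − 161.1 = 99.47·3.8286 − 161.1 = 219.735.
Rounded: 220.

220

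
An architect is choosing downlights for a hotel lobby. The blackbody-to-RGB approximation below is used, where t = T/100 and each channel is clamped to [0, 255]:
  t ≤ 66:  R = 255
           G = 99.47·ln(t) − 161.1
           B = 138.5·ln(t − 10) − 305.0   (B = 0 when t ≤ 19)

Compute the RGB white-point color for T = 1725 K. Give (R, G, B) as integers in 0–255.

(255, 122, 0)

t = 1725/100 = 17.25; the t ≤ 66 branch applies.
R = 255 by definition for t ≤ 66.
G = 99.47·ln 17.25 − 161.1 = 99.47·2.8478 − 161.1 = 122.172.
t = 17.25 ≤ 19, so B = 0.
Rounded: (255, 122, 0).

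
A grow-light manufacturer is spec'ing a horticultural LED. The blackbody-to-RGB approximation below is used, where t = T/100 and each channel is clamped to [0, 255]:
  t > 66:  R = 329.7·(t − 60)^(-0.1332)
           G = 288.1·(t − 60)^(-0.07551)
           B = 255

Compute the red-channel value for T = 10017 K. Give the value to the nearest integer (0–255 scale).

202

t = 10017/100 = 100.17; the t > 66 branch applies.
R = 329.7·(100.17 − 60)^(-0.1332) = 329.7·40.17^(-0.1332) = 329.7·0.61145 = 201.595.
Rounded: 202.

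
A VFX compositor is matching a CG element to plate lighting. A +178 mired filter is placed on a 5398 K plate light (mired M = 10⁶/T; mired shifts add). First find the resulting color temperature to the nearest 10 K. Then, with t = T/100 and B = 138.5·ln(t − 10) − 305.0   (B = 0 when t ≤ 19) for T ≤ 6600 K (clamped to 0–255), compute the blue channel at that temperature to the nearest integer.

M_in = 10⁶/5398 = 185.25; M_out = 185.25 + (+178) = 363.25.
T_out = 10⁶/363.25 = 2752.9 K → 2750 K; t = 27.5.
B = 138.5·ln(27.5 − 10) − 305.0 = 138.5·ln 17.5 − 305.0 = 138.5·2.8622 − 305.0 = 91.415.
Rounded: 91.

91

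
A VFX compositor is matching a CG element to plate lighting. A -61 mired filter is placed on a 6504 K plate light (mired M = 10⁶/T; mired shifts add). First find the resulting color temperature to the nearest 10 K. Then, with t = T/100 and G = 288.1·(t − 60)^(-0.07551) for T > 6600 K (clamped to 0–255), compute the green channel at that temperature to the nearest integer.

M_in = 10⁶/6504 = 153.75; M_out = 153.75 + (-61) = 92.75.
T_out = 10⁶/92.75 = 10781.5 K → 10780 K; t = 107.8.
G = 288.1·(107.8 − 60)^(-0.07551) = 288.1·47.8^(-0.07551) = 288.1·0.74677 = 215.144.
Rounded: 215.

215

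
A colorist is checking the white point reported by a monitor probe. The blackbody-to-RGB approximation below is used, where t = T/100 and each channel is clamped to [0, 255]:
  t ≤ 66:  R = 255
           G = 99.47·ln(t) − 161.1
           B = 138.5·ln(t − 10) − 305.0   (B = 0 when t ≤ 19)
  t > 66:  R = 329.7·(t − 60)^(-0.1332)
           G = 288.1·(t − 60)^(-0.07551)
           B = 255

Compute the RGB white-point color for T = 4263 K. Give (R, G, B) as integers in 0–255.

t = 4263/100 = 42.63; the t ≤ 66 branch applies.
R = 255 by definition for t ≤ 66.
G = 99.47·ln 42.63 − 161.1 = 99.47·3.7526 − 161.1 = 212.167.
B = 138.5·ln(42.63 − 10) − 305.0 = 138.5·ln 32.63 − 305.0 = 138.5·3.4852 − 305.0 = 177.705.
Rounded: (255, 212, 178).

(255, 212, 178)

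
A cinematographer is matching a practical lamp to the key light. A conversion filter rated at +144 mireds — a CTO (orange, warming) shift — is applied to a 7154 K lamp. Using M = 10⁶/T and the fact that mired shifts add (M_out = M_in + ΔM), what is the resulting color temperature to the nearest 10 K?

3520 K

M_in = 10⁶/7154 = 139.78 mireds.
M_out = 139.78 + (+144) = 283.78 mireds.
T_out = 10⁶/283.78 = 3523.8 K → 3520 K.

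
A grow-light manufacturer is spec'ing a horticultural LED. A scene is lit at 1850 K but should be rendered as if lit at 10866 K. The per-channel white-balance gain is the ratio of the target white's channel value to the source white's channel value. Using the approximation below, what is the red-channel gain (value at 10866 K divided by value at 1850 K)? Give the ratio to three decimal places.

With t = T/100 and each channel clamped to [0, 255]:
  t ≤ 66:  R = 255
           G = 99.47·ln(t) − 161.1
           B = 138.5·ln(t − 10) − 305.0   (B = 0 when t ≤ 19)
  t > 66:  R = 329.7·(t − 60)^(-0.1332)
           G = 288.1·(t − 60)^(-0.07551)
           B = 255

At 1850 K (t = 18.5):
  R = 255 by definition for t ≤ 66.
At 10866 K (t = 108.66):
  R = 329.7·(108.66 − 60)^(-0.1332) = 329.7·48.66^(-0.1332) = 329.7·0.59603 = 196.511.
Gain = 196.511 / 255.000 = 0.7706 → 0.771.

0.771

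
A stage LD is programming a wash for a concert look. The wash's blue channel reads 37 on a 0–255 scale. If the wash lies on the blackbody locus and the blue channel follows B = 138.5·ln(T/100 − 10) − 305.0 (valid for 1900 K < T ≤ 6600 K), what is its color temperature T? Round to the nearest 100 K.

2200 K

ln(t − 10) = (37 + 305.0) / 138.5 = 2.4693.
t − 10 = e^2.4693 = 11.814, so t = 21.814.
T = 100·t = 2181 K → 2200 K to the nearest 100 K.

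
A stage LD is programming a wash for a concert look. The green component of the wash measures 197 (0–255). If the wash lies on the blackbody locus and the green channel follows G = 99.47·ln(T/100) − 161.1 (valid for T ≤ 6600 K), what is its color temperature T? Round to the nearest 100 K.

ln t = (197 + 161.1) / 99.47 = 3.6001.
t = e^3.6001 = 36.601.
T = 100·t = 3660 K → 3700 K to the nearest 100 K.

3700 K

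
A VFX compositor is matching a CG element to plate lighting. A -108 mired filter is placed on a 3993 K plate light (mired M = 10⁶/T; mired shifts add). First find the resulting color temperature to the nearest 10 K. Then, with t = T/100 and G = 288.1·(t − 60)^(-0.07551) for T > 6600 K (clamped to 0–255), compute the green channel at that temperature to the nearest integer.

242

M_in = 10⁶/3993 = 250.44; M_out = 250.44 + (-108) = 142.44.
T_out = 10⁶/142.44 = 7020.6 K → 7020 K; t = 70.2.
G = 288.1·(70.2 − 60)^(-0.07551) = 288.1·10.2^(-0.07551) = 288.1·0.83915 = 241.760.
Rounded: 242.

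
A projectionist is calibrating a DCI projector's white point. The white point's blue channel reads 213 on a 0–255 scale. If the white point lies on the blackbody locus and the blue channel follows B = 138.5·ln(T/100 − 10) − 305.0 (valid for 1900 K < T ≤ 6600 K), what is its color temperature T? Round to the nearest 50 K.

5200 K

ln(t − 10) = (213 + 305.0) / 138.5 = 3.7401.
t − 10 = e^3.7401 = 42.101, so t = 52.101.
T = 100·t = 5210 K → 5200 K to the nearest 50 K.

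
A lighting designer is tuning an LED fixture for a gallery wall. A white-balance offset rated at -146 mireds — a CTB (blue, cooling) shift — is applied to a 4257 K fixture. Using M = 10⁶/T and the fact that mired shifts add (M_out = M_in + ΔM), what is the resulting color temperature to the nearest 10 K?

11250 K

M_in = 10⁶/4257 = 234.91 mireds.
M_out = 234.91 + (-146) = 88.91 mireds.
T_out = 10⁶/88.91 = 11247.7 K → 11250 K.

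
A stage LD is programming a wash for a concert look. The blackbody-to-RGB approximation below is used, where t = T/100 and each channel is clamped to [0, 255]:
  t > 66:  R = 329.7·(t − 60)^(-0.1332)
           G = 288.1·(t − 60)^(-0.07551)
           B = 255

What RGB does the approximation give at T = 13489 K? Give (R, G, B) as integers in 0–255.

t = 13489/100 = 134.89; the t > 66 branch applies.
R = 329.7·(134.89 − 60)^(-0.1332) = 329.7·74.89^(-0.1332) = 329.7·0.56276 = 185.543.
G = 288.1·(134.89 − 60)^(-0.07551) = 288.1·74.89^(-0.07551) = 288.1·0.72188 = 207.972.
B = 255 by definition for t > 66.
Rounded: (186, 208, 255).

(186, 208, 255)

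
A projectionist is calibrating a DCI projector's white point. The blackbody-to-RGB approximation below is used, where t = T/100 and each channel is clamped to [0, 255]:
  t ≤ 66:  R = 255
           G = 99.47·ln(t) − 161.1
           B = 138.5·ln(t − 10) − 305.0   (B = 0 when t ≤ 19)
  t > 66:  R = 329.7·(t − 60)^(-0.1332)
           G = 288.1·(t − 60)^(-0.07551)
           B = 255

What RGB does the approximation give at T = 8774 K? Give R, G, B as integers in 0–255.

t = 8774/100 = 87.74; the t > 66 branch applies.
R = 329.7·(87.74 − 60)^(-0.1332) = 329.7·27.74^(-0.1332) = 329.7·0.64236 = 211.786.
G = 288.1·(87.74 − 60)^(-0.07551) = 288.1·27.74^(-0.07551) = 288.1·0.77809 = 224.168.
B = 255 by definition for t > 66.
Rounded: (212, 224, 255).

R=212, G=224, B=255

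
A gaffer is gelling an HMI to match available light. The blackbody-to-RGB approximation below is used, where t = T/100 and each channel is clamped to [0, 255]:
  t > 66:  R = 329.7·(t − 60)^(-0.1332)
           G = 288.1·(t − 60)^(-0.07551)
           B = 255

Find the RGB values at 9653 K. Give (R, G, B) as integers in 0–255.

t = 9653/100 = 96.53; the t > 66 branch applies.
R = 329.7·(96.53 − 60)^(-0.1332) = 329.7·36.53^(-0.1332) = 329.7·0.61923 = 204.162.
G = 288.1·(96.53 − 60)^(-0.07551) = 288.1·36.53^(-0.07551) = 288.1·0.76209 = 219.557.
B = 255 by definition for t > 66.
Rounded: (204, 220, 255).

(204, 220, 255)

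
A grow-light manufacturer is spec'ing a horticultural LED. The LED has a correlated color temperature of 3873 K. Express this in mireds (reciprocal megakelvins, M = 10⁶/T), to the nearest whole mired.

258 mireds

M = 10⁶ / 3873 = 258.198 → 258 mireds.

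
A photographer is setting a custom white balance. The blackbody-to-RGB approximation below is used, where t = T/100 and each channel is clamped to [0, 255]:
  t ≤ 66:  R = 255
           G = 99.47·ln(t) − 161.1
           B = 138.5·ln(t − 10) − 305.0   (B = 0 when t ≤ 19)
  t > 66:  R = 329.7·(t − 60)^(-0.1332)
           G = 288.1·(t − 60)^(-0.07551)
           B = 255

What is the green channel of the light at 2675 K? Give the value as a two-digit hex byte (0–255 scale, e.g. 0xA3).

0xA6

t = 2675/100 = 26.75; the t ≤ 66 branch applies.
G = 99.47·ln 26.75 − 161.1 = 99.47·3.2865 − 161.1 = 165.812.
Rounded: 166; in hex, 0xA6.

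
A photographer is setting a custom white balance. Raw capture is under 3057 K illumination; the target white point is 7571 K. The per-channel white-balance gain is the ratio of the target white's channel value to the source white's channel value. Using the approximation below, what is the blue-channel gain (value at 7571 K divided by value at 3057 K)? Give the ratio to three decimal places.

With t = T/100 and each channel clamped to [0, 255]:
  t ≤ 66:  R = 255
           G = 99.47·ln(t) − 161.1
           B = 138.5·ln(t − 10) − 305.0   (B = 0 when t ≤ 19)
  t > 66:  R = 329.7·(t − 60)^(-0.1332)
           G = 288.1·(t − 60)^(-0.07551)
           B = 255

At 3057 K (t = 30.57):
  B = 138.5·ln(30.57 − 10) − 305.0 = 138.5·ln 20.57 − 305.0 = 138.5·3.0238 − 305.0 = 113.801.
At 7571 K (t = 75.71):
  B = 255 by definition for t > 66.
Gain = 255.000 / 113.801 = 2.2408 → 2.241.

2.241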